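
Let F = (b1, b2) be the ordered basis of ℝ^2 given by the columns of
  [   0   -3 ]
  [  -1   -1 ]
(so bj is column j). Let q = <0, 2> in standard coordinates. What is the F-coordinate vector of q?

<-2, 0>

[q]_F is the unique c with M c = q, where M has columns b1, b2.
System: 0c_1 - 3c_2 = 0, -c_1 - c_2 = 2; solving gives c_1 = -2, c_2 = 0.
Check: -2b1 + 0·b2 = <0, 2>.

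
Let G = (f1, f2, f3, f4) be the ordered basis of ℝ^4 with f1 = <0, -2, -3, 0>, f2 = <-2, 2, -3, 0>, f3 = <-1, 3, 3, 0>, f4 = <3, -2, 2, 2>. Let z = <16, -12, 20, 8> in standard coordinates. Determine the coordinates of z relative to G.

[z]_G is the unique c with M c = z, where M has columns f1, ..., f4.
Solving this 4x4 system gives c = (4, -4, 4, 4).
Check: 4f1 - 4f2 + 4f3 + 4f4 = <16, -12, 20, 8>.

<4, -4, 4, 4>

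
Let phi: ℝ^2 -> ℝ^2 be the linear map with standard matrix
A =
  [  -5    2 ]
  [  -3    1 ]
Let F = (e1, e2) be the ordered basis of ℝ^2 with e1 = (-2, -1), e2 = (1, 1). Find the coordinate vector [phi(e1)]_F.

(-3, 2)

Compute phi(e1) = A e1 = (8, 5) in standard coordinates.
Then write this in F-coordinates: solve for y in y_1 e1 + y_2 e2 = (8, 5).
This gives y = (-3, 2), which is column 1 of [phi]_F.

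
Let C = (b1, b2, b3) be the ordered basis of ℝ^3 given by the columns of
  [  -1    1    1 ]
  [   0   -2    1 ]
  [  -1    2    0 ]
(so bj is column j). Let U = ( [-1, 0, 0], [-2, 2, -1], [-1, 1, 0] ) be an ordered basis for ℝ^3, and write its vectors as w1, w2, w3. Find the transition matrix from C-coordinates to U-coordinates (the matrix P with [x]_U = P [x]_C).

[[1, 1, -2], [1, -2, 0], [-2, 2, 1]]

Column j of P is [bj]_U, since P maps C-coordinates to U-coordinates.
Expressing b1 in U: b1 = w1 + w2 - 2w3, so column 1 of P is [1, 1, -2].
Doing the same for each bj gives P = [[1, 1, -2], [1, -2, 0], [-2, 2, 1]].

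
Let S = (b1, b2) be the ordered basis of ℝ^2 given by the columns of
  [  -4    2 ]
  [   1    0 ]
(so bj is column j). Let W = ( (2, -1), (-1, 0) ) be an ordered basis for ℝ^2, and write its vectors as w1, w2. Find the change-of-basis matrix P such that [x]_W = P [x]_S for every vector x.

Take x = bj: its S-coordinates are the j-th standard unit vector, so P e_j — column j of P — equals [bj]_W.
b1 = -w1 + 2w2, giving column 1 = (-1, 2); repeating for each j gives P = [[-1, 0], [2, -2]].

[[-1, 0], [2, -2]]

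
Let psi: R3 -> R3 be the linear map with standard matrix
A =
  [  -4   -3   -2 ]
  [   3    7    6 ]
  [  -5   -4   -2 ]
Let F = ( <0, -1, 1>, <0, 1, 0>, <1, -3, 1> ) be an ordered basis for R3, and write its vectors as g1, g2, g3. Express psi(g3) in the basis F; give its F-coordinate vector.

Compute psi(g3) = A g3 = <3, -12, 5> in standard coordinates.
Then write this in F-coordinates: solve for y in y_1 g1 + ... + y_3 g3 = <3, -12, 5>.
This gives y = <2, -1, 3>, which is column 3 of [psi]_F.

<2, -1, 3>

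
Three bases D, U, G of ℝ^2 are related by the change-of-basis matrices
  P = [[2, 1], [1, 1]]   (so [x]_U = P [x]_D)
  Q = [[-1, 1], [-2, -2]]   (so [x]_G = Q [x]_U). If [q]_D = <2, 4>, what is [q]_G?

First [q]_U = P [q]_D = <8, 6>.
Then [q]_G = Q [q]_U = <-2, -28>.

<-2, -28>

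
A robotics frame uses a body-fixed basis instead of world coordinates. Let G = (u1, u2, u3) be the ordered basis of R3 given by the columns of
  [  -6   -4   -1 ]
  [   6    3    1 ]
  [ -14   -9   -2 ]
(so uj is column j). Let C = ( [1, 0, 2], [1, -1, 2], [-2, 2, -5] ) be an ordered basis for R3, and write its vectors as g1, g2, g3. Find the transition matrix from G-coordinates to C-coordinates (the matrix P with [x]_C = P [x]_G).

Column j of P is [uj]_C, since P maps G-coordinates to C-coordinates.
Expressing u1 in C: u1 = 0·g1 - 2g2 + 2g3, so column 1 of P is [0, -2, 2].
Doing the same for each uj gives P = [[0, -1, 0], [-2, -1, -1], [2, 1, 0]].

[[0, -1, 0], [-2, -1, -1], [2, 1, 0]]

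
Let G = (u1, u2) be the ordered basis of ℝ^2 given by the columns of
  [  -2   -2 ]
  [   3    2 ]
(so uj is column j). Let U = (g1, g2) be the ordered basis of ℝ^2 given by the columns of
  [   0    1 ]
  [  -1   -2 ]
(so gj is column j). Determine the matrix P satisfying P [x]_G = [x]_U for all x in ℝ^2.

Let M have columns uj and N have columns gj. Then for every x, N [x]_U = x = M [x]_G, so P = N^(-1) M.
Since det N = 1, N^(-1) has integer entries; multiplying gives P = [[1, 2], [-2, -2]].

[[1, 2], [-2, -2]]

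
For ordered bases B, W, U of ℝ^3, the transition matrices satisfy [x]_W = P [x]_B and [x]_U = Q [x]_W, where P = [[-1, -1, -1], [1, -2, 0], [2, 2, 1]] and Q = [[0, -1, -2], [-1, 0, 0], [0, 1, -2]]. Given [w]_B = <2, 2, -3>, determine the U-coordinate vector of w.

<-8, 1, -12>

Apply P to get W-coordinates <-1, -2, 5>, then Q to get U-coordinates.
The result is [w]_U = <-8, 1, -12>.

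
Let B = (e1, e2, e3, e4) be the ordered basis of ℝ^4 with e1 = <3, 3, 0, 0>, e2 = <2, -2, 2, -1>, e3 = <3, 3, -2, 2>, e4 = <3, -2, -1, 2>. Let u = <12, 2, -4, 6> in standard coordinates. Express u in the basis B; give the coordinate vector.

Write u = c_1 e1 + ... + c_4 e4 and solve for the c_i.
Solving this 4x4 system gives c = (1, 0, 1, 2).
Check: e1 + 0·e2 + e3 + 2e4 = <12, 2, -4, 6>.

<1, 0, 1, 2>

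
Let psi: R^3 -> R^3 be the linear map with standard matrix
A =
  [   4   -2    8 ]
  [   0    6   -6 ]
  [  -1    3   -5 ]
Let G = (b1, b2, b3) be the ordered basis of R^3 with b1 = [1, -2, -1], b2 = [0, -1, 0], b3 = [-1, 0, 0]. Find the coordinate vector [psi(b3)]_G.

[-1, 2, 3]

Compute psi(b3) = A b3 = [-4, 0, 1] in standard coordinates.
Then write this in G-coordinates: solve for y in y_1 b1 + ... + y_3 b3 = [-4, 0, 1].
This gives y = [-1, 2, 3], which is column 3 of [psi]_G.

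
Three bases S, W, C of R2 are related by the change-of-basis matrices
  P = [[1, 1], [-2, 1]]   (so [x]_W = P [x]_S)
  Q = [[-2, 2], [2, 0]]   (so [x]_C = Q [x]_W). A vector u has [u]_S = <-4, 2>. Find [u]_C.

First [u]_W = P [u]_S = <-2, 10>.
Then [u]_C = Q [u]_W = <24, -4>.

<24, -4>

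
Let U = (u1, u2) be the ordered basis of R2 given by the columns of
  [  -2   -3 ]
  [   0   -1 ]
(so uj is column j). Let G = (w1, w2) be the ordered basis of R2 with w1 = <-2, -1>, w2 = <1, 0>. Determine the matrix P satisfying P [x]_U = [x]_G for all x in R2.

[[0, 1], [-2, -1]]

Take x = uj: its U-coordinates are the j-th standard unit vector, so P e_j — column j of P — equals [uj]_G.
u1 = 0·w1 - 2w2, giving column 1 = <0, -2>; repeating for each j gives P = [[0, 1], [-2, -1]].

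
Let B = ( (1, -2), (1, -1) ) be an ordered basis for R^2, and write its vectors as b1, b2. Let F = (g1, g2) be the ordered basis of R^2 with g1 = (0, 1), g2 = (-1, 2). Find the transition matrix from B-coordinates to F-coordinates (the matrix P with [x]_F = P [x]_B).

Column j of P is [bj]_F, since P maps B-coordinates to F-coordinates.
Expressing b1 in F: b1 = 0·g1 - g2, so column 1 of P is (0, -1).
Doing the same for each bj gives P = [[0, 1], [-1, -1]].

[[0, 1], [-1, -1]]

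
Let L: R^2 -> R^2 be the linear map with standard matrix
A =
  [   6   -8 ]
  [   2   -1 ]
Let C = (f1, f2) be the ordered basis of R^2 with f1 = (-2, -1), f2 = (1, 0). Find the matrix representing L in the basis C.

[[3, -2], [2, 2]]

Let P have columns f1, f2. Then [L]_C = P^(-1) A P.
Here det P = 1, so P^(-1) is integer; computing A P first and then P^(-1)(A P) gives [[3, -2], [2, 2]].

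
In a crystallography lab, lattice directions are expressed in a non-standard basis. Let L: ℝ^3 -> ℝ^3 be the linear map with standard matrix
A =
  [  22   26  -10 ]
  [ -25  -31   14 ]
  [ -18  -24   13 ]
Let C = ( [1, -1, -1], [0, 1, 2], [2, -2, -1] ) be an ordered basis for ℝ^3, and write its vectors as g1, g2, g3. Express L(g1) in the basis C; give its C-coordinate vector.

Column 1 of [L]_C is the C-coordinate vector of L(g1).
In standard coordinates L(g1) = A g1 = [6, -8, -7].
Converting to C: [6, -8, -7] = 0·g1 - 2g2 + 3g3, so the coordinate vector is [0, -2, 3].

[0, -2, 3]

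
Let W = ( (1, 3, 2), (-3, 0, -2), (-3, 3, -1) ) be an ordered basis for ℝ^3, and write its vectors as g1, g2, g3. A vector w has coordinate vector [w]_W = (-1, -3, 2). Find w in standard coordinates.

(2, 3, 2)

w = M [w]_W, where M has columns g1, ..., g3.
Carrying out the matrix-vector product, w = (2, 3, 2).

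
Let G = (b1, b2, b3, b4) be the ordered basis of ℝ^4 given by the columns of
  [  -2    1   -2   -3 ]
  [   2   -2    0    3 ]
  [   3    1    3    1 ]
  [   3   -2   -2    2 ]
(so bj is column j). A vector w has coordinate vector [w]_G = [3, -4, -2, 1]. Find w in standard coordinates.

[-9, 17, 0, 23]

The coordinates say w = 3b1 - 4b2 - 2b3 + b4; adding the scaled basis vectors gives [-9, 17, 0, 23].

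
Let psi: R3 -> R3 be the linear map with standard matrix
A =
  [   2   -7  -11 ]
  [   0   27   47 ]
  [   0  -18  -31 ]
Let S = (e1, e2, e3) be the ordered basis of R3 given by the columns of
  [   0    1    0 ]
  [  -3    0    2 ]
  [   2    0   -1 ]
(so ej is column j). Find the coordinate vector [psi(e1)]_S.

(-3, -1, 2)

Compute psi(e1) = A e1 = (-1, 13, -8) in standard coordinates.
Then write this in S-coordinates: solve for y in y_1 e1 + ... + y_3 e3 = (-1, 13, -8).
This gives y = (-3, -1, 2), which is column 1 of [psi]_S.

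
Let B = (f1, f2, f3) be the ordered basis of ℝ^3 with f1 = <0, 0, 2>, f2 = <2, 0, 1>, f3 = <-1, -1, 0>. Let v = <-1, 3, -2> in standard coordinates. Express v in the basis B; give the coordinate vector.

<0, -2, -3>

[v]_B is the unique c with M c = v, where M has columns f1, ..., f3.
Row-reducing the augmented matrix [M | v] gives c = (0, -2, -3).
Check: 0·f1 - 2f2 - 3f3 = <-1, 3, -2>.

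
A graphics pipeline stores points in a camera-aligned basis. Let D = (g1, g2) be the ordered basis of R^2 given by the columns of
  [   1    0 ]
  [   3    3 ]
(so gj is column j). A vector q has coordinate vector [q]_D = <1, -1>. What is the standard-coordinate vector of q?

<1, 0>

By definition q = g1 - g2.
Summing componentwise gives <1, 0>.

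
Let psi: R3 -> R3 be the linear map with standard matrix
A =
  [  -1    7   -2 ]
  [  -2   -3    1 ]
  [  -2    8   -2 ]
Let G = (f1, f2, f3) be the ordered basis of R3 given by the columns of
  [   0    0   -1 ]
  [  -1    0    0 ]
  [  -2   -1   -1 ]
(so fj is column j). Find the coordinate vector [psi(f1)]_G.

(-1, 3, 3)

Compute psi(f1) = A f1 = (-3, 1, -4) in standard coordinates.
Then write this in G-coordinates: solve for y in y_1 f1 + ... + y_3 f3 = (-3, 1, -4).
This gives y = (-1, 3, 3), which is column 1 of [psi]_G.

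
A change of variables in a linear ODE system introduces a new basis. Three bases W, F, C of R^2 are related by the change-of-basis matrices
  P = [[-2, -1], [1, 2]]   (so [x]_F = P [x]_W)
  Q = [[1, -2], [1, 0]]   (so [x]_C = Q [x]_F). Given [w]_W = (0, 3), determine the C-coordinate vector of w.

(-15, -3)

Apply P to get F-coordinates (-3, 6), then Q to get C-coordinates.
The result is [w]_C = (-15, -3).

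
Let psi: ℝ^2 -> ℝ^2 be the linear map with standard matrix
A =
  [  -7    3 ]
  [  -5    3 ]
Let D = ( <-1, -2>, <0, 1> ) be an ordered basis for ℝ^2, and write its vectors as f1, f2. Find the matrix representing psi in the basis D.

Let P have columns f1, f2. Then [psi]_D = P^(-1) A P.
Here det P = -1, so P^(-1) is integer; computing A P first and then P^(-1)(A P) gives [[-1, -3], [-3, -3]].

[[-1, -3], [-3, -3]]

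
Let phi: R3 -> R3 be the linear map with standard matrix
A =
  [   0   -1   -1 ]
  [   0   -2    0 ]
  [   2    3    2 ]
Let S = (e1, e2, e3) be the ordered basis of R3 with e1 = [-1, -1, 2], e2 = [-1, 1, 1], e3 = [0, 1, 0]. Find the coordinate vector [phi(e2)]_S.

Compute phi(e2) = A e2 = [-2, -2, 3] in standard coordinates.
Then write this in S-coordinates: solve for y in y_1 e1 + ... + y_3 e3 = [-2, -2, 3].
This gives y = [1, 1, -2], which is column 2 of [phi]_S.

[1, 1, -2]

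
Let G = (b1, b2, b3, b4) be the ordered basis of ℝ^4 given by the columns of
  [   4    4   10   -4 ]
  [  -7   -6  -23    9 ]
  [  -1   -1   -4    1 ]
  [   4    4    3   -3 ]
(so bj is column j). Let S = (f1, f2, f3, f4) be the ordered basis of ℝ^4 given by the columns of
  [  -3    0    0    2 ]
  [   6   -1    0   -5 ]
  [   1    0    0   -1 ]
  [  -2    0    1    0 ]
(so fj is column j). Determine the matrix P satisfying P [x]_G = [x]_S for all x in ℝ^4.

Column j of P is [bj]_S, since P maps G-coordinates to S-coordinates.
Expressing b1 in S: b1 = -2f1 + 0·f2 + 0·f3 - f4, so column 1 of P is (-2, 0, 0, -1).
Doing the same for each bj gives P = [[-2, -2, -2, 2], [0, -1, 1, -2], [0, 0, -1, 1], [-1, -1, 2, 1]].

[[-2, -2, -2, 2], [0, -1, 1, -2], [0, 0, -1, 1], [-1, -1, 2, 1]]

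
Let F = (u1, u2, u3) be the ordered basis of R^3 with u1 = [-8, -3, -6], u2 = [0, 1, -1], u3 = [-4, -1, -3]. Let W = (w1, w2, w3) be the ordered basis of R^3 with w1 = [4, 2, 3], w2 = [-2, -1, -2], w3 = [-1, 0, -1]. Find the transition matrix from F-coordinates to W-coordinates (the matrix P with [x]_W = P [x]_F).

Let M have columns uj and N have columns wj. Then for every x, N [x]_W = x = M [x]_F, so P = N^(-1) M.
Since det N = 1, N^(-1) has integer entries; multiplying gives P = [[-2, 1, -1], [-1, 1, -1], [2, 2, 2]].

[[-2, 1, -1], [-1, 1, -1], [2, 2, 2]]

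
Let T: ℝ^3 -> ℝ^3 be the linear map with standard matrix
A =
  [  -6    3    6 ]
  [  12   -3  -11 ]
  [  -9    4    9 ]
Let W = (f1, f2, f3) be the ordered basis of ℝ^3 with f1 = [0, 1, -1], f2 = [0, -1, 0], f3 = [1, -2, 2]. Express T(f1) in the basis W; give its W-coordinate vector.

[-1, -3, -3]

Compute T(f1) = A f1 = [-3, 8, -5] in standard coordinates.
Then write this in W-coordinates: solve for y in y_1 f1 + ... + y_3 f3 = [-3, 8, -5].
This gives y = [-1, -3, -3], which is column 1 of [T]_W.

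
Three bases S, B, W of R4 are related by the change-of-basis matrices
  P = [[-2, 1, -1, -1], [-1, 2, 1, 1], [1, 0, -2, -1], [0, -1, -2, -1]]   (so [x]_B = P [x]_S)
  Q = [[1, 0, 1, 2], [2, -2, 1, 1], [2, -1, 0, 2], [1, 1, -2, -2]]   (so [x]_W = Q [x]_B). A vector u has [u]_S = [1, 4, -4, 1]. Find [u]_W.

First [u]_B = P [u]_S = [5, 4, 8, 3].
Then [u]_W = Q [u]_B = [19, 13, 12, -13].

[19, 13, 12, -13]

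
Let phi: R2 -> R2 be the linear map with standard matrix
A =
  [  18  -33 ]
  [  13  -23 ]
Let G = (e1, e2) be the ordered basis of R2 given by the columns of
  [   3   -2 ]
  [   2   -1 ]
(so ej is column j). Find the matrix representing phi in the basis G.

The j-th column of [phi]_G is [phi(ej)]_G.
phi(e1) = A e1 = [-12, -7] = -2e1 + 3e2, so column 1 is [-2, 3].
Repeating for e2 and assembling the columns gives [[-2, -3], [3, -3]].

[[-2, -3], [3, -3]]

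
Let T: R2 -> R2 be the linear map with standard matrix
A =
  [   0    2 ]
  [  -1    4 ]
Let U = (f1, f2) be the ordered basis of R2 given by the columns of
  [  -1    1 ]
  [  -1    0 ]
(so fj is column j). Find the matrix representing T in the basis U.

[[3, 1], [1, 1]]

The j-th column of [T]_U is [T(fj)]_U.
T(f1) = A f1 = (-2, -3) = 3f1 + f2, so column 1 is (3, 1).
Repeating for f2 and assembling the columns gives [[3, 1], [1, 1]].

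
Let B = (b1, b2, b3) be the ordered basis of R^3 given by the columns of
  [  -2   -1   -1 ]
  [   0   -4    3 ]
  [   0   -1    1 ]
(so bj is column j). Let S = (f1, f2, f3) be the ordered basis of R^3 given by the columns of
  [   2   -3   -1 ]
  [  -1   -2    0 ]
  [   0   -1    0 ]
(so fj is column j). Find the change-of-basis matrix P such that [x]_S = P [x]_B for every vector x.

[[0, 2, -1], [0, 1, -1], [2, 2, 2]]

Take x = bj: its B-coordinates are the j-th standard unit vector, so P e_j — column j of P — equals [bj]_S.
b1 = 0·f1 + 0·f2 + 2f3, giving column 1 = [0, 0, 2]; repeating for each j gives P = [[0, 2, -1], [0, 1, -1], [2, 2, 2]].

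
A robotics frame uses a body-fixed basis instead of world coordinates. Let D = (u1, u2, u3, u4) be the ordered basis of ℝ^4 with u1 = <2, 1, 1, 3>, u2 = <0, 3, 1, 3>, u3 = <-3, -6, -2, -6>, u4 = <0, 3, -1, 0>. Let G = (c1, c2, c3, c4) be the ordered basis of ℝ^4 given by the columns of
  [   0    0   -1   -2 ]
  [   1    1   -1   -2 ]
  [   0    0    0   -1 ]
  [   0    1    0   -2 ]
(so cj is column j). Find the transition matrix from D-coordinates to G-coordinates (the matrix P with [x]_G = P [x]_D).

Column j of P is [uj]_G, since P maps D-coordinates to G-coordinates.
Expressing u1 in G: u1 = -2c1 + c2 + 0·c3 - c4, so column 1 of P is <-2, 1, 0, -1>.
Doing the same for each uj gives P = [[-2, 2, -1, 1], [1, 1, -2, 2], [0, 2, -1, -2], [-1, -1, 2, 1]].

[[-2, 2, -1, 1], [1, 1, -2, 2], [0, 2, -1, -2], [-1, -1, 2, 1]]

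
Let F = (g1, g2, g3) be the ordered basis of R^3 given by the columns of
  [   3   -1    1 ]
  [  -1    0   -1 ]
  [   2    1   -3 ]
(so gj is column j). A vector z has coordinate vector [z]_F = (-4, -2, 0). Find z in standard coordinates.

By definition z = -4g1 - 2g2 + 0·g3.
Summing componentwise gives (-10, 4, -10).

(-10, 4, -10)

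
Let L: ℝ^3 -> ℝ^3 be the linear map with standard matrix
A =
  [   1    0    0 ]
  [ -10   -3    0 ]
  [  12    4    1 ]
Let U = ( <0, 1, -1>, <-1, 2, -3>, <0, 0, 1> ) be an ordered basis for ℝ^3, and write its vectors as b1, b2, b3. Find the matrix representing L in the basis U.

With P the matrix whose columns are b1, ..., b3, [L]_U = P^(-1) A P.
Column by column: L(b1) = A b1 = <0, -3, 3>; its U-coordinates <-3, 0, 0> give column 1.
Continuing for each basis vector yields [L]_U = [[-3, 2, 0], [0, 1, 0], [0, -2, 1]].

[[-3, 2, 0], [0, 1, 0], [0, -2, 1]]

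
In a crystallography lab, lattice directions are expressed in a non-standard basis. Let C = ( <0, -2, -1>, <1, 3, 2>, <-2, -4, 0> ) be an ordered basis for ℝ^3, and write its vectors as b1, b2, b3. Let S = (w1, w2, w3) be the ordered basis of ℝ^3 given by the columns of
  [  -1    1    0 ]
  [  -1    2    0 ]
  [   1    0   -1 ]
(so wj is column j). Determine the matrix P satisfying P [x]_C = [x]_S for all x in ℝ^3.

[[-2, 1, 0], [-2, 2, -2], [-1, -1, 0]]

Let M have columns bj and N have columns wj. Then for every x, N [x]_S = x = M [x]_C, so P = N^(-1) M.
Since det N = 1, N^(-1) has integer entries; multiplying gives P = [[-2, 1, 0], [-2, 2, -2], [-1, -1, 0]].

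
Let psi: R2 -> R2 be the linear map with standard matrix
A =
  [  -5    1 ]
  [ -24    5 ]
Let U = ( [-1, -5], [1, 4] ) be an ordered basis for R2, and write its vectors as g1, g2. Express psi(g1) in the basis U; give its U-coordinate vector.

[1, 1]

Compute psi(g1) = A g1 = [0, -1] in standard coordinates.
Then write this in U-coordinates: solve for y in y_1 g1 + y_2 g2 = [0, -1].
This gives y = [1, 1], which is column 1 of [psi]_U.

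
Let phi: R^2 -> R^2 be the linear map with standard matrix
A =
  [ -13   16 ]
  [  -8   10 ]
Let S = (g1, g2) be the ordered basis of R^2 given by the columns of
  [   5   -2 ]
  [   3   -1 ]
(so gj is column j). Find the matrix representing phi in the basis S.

Let P have columns g1, g2. Then [phi]_S = P^(-1) A P.
Here det P = 1, so P^(-1) is integer; computing A P first and then P^(-1)(A P) gives [[-3, 2], [1, 0]].

[[-3, 2], [1, 0]]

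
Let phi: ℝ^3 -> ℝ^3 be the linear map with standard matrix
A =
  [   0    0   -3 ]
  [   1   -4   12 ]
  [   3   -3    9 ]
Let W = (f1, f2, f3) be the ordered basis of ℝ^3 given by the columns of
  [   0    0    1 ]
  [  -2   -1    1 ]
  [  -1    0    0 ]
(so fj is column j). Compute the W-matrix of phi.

The j-th column of [phi]_W is [phi(fj)]_W.
phi(f1) = A f1 = (3, -4, -3) = 3f1 + f2 + 3f3, so column 1 is (3, 1, 3).
Repeating for f2, f3 and assembling the columns gives [[3, -3, 0], [1, 2, 3], [3, 0, 0]].

[[3, -3, 0], [1, 2, 3], [3, 0, 0]]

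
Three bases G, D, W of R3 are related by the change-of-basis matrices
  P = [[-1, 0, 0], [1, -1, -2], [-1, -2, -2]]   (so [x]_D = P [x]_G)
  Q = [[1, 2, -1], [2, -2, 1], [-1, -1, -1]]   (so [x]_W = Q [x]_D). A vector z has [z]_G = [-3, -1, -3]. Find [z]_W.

First [z]_D = P [z]_G = [3, 4, 11].
Then [z]_W = Q [z]_D = [0, 9, -18].

[0, 9, -18]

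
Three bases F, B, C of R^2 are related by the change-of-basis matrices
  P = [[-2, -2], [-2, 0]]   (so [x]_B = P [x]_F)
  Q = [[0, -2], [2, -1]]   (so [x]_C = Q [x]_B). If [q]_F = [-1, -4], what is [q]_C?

[-4, 18]

First [q]_B = P [q]_F = [10, 2].
Then [q]_C = Q [q]_B = [-4, 18].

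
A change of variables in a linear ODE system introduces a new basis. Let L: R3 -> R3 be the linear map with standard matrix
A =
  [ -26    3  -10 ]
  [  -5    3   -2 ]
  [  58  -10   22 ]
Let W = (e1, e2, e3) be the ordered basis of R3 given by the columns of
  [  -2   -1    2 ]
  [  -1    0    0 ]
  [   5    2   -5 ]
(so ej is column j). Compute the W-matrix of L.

Let P have columns e1, ..., e3. Then [L]_W = P^(-1) A P.
Here det P = 1, so P^(-1) is integer; computing A P first and then P^(-1)(A P) gives [[3, -1, 0], [-3, -2, -2], [1, 1, -2]].

[[3, -1, 0], [-3, -2, -2], [1, 1, -2]]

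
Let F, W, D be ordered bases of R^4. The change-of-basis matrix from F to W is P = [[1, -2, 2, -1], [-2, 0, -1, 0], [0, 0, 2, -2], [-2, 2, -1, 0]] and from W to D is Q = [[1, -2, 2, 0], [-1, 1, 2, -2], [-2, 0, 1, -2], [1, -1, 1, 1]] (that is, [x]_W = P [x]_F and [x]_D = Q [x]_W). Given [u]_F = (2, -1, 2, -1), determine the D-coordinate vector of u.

(33, 13, 4, 13)

Composing the changes, [u]_D = Q P [u]_F.
Q P = [[5, -2, 8, -5], [1, -2, 3, -3], [2, 0, 0, 0], [1, 0, 4, -3]]; applying this to (2, -1, 2, -1) gives (33, 13, 4, 13).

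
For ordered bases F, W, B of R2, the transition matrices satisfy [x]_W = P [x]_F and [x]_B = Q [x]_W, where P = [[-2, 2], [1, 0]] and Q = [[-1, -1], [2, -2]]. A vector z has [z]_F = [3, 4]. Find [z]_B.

First [z]_W = P [z]_F = [2, 3].
Then [z]_B = Q [z]_W = [-5, -2].

[-5, -2]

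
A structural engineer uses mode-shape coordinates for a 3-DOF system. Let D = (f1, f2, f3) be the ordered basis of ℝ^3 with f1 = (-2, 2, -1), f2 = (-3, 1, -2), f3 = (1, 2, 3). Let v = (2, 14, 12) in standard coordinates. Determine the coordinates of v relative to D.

We seek scalars with c_1 f1 + ... + c_3 f3 = v; equivalently solve M c = v where the columns of M are f1, ..., f3.
Gaussian elimination on [M | v] yields c = (4, -2, 4).
Check: 4f1 - 2f2 + 4f3 = (2, 14, 12).

(4, -2, 4)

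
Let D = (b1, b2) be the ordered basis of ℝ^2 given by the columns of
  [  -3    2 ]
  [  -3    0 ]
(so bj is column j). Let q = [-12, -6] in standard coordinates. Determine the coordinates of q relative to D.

We seek scalars with c_1 b1 + c_2 b2 = q; equivalently solve M c = q where the columns of M are b1, b2.
System: -3c_1 + 2c_2 = -12, -3c_1 + 0c_2 = -6; solving gives c_1 = 2, c_2 = -3.
Check: 2b1 - 3b2 = [-12, -6].

[2, -3]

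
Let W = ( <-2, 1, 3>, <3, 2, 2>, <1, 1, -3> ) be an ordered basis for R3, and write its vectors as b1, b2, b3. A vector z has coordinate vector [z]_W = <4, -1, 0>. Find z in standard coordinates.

z = M [z]_W, where M has columns b1, ..., b3.
Carrying out the matrix-vector product, z = <-11, 2, 10>.

<-11, 2, 10>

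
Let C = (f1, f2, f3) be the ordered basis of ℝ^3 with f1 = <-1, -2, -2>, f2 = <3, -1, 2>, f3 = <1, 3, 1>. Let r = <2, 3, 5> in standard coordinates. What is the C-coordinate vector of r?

Write r = c_1 f1 + ... + c_3 f3 and solve for the c_i.
Solving this 3x3 system gives c = (-3, 0, -1).
Check: -3f1 + 0·f2 - f3 = <2, 3, 5>.

<-3, 0, -1>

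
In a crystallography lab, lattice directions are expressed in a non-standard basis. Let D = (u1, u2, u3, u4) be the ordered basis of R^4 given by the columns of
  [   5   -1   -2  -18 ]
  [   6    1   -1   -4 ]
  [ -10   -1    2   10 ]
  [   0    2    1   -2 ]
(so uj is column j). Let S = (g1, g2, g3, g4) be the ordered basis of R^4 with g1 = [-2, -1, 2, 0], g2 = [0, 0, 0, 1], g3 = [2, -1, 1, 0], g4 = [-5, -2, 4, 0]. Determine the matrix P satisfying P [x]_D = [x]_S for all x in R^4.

[[-2, 2, 1, 2], [0, 2, 1, -2], [-2, -1, 0, -2], [-1, -1, 0, 2]]

Take x = uj: its D-coordinates are the j-th standard unit vector, so P e_j — column j of P — equals [uj]_S.
u1 = -2g1 + 0·g2 - 2g3 - g4, giving column 1 = [-2, 0, -2, -1]; repeating for each j gives P = [[-2, 2, 1, 2], [0, 2, 1, -2], [-2, -1, 0, -2], [-1, -1, 0, 2]].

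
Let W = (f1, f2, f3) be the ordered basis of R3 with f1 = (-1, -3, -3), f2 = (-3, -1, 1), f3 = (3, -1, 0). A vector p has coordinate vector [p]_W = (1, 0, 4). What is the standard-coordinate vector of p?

(11, -7, -3)

The coordinates say p = f1 + 0·f2 + 4f3; adding the scaled basis vectors gives (11, -7, -3).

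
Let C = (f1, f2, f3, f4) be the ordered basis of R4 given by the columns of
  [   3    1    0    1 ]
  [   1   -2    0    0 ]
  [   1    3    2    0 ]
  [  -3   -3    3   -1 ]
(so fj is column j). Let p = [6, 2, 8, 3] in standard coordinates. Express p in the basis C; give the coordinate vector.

Write p = c_1 f1 + ... + c_4 f4 and solve for the c_i.
Gaussian elimination on [M | p] yields c = (2, 0, 3, 0).
Check: 2f1 + 0·f2 + 3f3 + 0·f4 = [6, 2, 8, 3].

[2, 0, 3, 0]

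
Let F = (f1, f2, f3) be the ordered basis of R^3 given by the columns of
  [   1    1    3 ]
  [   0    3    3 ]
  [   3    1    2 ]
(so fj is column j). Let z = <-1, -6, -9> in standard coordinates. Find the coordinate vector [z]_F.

[z]_F is the unique c with M c = z, where M has columns f1, ..., f3.
Row-reducing the augmented matrix [M | z] gives c = (-3, -4, 2).
Check: -3f1 - 4f2 + 2f3 = <-1, -6, -9>.

<-3, -4, 2>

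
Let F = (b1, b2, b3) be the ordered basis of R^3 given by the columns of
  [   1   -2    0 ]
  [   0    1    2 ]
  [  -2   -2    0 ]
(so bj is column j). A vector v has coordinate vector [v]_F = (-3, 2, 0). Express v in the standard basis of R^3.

(-7, 2, 2)

The coordinates say v = -3b1 + 2b2 + 0·b3; adding the scaled basis vectors gives (-7, 2, 2).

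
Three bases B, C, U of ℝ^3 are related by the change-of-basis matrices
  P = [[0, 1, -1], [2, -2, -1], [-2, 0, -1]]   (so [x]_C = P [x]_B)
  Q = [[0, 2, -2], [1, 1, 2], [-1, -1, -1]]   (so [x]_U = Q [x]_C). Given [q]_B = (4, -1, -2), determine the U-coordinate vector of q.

First [q]_C = P [q]_B = (1, 12, -6).
Then [q]_U = Q [q]_C = (36, 1, -7).

(36, 1, -7)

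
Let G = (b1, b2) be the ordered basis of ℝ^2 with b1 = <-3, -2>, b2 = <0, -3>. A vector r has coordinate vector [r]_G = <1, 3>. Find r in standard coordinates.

r = M [r]_G, where M has columns b1, b2.
Carrying out the matrix-vector product, r = <-3, -11>.

<-3, -11>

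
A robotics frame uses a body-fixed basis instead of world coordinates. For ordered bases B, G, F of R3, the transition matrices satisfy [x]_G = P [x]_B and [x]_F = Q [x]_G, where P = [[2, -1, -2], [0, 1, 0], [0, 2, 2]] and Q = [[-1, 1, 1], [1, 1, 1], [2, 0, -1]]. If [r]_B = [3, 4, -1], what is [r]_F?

Composing the changes, [r]_F = Q P [r]_B.
Q P = [[-2, 4, 4], [2, 2, 0], [4, -4, -6]]; applying this to [3, 4, -1] gives [6, 14, 2].

[6, 14, 2]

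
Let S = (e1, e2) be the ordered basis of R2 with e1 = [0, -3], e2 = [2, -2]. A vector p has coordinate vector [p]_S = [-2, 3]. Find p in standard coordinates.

[6, 0]

p = M [p]_S, where M has columns e1, e2.
Carrying out the matrix-vector product, p = [6, 0].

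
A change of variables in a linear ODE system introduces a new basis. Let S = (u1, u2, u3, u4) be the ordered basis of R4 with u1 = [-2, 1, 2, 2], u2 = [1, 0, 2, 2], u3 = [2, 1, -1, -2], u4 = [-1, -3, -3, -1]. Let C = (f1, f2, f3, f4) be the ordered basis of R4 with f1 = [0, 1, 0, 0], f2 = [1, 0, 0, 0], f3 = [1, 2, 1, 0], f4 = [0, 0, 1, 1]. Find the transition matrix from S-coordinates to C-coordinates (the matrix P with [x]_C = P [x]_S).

[[1, 0, -1, 1], [-2, 1, 1, 1], [0, 0, 1, -2], [2, 2, -2, -1]]

Column j of P is [uj]_C, since P maps S-coordinates to C-coordinates.
Expressing u1 in C: u1 = f1 - 2f2 + 0·f3 + 2f4, so column 1 of P is [1, -2, 0, 2].
Doing the same for each uj gives P = [[1, 0, -1, 1], [-2, 1, 1, 1], [0, 0, 1, -2], [2, 2, -2, -1]].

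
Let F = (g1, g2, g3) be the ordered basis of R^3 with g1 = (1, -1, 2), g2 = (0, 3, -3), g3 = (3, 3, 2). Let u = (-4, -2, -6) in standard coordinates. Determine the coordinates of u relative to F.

We seek scalars with c_1 g1 + ... + c_3 g3 = u; equivalently solve M c = u where the columns of M are g1, ..., g3.
Row-reducing the augmented matrix [M | u] gives c = (2, 2, -2).
Check: 2g1 + 2g2 - 2g3 = (-4, -2, -6).

(2, 2, -2)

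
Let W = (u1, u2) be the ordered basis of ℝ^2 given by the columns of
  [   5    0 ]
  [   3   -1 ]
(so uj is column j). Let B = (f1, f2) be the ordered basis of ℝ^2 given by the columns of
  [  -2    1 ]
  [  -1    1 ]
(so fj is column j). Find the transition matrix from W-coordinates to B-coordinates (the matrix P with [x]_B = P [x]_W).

[[-2, -1], [1, -2]]

Column j of P is [uj]_B, since P maps W-coordinates to B-coordinates.
Expressing u1 in B: u1 = -2f1 + f2, so column 1 of P is <-2, 1>.
Doing the same for each uj gives P = [[-2, -1], [1, -2]].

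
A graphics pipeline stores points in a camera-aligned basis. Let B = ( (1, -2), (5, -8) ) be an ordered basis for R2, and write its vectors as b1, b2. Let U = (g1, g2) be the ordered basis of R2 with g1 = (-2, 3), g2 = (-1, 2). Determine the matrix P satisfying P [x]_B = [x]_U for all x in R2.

[[0, -2], [-1, -1]]

Let M have columns bj and N have columns gj. Then for every x, N [x]_U = x = M [x]_B, so P = N^(-1) M.
Since det N = -1, N^(-1) has integer entries; multiplying gives P = [[0, -2], [-1, -1]].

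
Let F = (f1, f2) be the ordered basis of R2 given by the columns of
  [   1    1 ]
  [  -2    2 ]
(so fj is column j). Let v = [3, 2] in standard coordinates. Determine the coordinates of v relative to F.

[1, 2]

Write v = c_1 f1 + c_2 f2 and solve for the c_i.
System: c_1 + c_2 = 3, -2c_1 + 2c_2 = 2; solving gives c_1 = 1, c_2 = 2.
Check: f1 + 2f2 = [3, 2].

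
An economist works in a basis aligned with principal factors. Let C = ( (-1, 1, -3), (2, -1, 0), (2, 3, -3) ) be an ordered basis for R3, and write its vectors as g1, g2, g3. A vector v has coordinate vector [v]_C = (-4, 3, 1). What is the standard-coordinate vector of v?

(12, -4, 9)

The coordinates say v = -4g1 + 3g2 + g3; adding the scaled basis vectors gives (12, -4, 9).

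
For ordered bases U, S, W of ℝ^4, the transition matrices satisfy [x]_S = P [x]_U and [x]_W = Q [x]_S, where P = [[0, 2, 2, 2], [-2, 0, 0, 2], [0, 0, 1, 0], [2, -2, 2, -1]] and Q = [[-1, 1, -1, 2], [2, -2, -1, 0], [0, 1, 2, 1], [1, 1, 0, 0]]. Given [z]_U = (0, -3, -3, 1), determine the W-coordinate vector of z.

Composing the changes, [z]_W = Q P [z]_U.
Q P = [[2, -6, 1, -2], [4, 4, 3, 0], [0, -2, 4, 1], [-2, 2, 2, 4]]; applying this to (0, -3, -3, 1) gives (13, -21, -5, -8).

(13, -21, -5, -8)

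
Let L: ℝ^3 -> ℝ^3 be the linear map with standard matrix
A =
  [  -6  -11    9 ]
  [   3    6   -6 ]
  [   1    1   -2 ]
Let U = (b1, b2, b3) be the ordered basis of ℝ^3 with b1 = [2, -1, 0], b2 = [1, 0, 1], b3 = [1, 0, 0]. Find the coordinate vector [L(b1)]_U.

Column 1 of [L]_U is the U-coordinate vector of L(b1).
In standard coordinates L(b1) = A b1 = [-1, 0, 1].
Converting to U: [-1, 0, 1] = 0·b1 + b2 - 2b3, so the coordinate vector is [0, 1, -2].

[0, 1, -2]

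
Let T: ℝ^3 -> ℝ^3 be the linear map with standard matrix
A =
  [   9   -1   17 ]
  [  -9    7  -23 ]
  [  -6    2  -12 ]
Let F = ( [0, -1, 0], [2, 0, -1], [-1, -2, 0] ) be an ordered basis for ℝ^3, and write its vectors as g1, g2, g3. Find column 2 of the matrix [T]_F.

[-3, 0, -1]

Compute T(g2) = A g2 = [1, 5, 0] in standard coordinates.
Then write this in F-coordinates: solve for y in y_1 g1 + ... + y_3 g3 = [1, 5, 0].
This gives y = [-3, 0, -1], which is column 2 of [T]_F.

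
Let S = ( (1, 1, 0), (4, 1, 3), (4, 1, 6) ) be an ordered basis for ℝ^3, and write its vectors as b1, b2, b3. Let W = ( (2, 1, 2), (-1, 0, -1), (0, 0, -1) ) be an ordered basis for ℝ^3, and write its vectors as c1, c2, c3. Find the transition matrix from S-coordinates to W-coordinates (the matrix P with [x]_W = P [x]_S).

Let M have columns bj and N have columns cj. Then for every x, N [x]_W = x = M [x]_S, so P = N^(-1) M.
Since det N = -1, N^(-1) has integer entries; multiplying gives P = [[1, 1, 1], [1, -2, -2], [1, 1, -2]].

[[1, 1, 1], [1, -2, -2], [1, 1, -2]]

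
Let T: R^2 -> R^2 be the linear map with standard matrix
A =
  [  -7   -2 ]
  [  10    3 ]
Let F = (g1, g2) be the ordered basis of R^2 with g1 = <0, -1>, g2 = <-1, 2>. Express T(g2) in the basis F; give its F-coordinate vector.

Column 2 of [T]_F is the F-coordinate vector of T(g2).
In standard coordinates T(g2) = A g2 = <3, -4>.
Converting to F: <3, -4> = -2g1 - 3g2, so the coordinate vector is <-2, -3>.

<-2, -3>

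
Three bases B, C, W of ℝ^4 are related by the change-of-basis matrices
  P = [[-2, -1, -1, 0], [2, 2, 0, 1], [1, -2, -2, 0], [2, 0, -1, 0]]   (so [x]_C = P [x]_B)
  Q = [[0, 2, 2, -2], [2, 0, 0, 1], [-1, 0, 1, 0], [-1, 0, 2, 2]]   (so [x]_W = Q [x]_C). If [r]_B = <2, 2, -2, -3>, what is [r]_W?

Composing the changes, [r]_W = Q P [r]_B.
Q P = [[2, 0, -2, 2], [-2, -2, -3, 0], [3, -1, -1, 0], [8, -3, -5, 0]]; applying this to <2, 2, -2, -3> gives <2, -2, 6, 20>.

<2, -2, 6, 20>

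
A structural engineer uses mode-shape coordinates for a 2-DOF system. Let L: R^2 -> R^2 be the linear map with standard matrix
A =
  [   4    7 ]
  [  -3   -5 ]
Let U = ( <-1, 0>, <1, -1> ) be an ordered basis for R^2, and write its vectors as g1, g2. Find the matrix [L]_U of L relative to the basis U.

With P the matrix whose columns are g1, g2, [L]_U = P^(-1) A P.
Column by column: L(g1) = A g1 = <-4, 3>; its U-coordinates <1, -3> give column 1.
Continuing for each basis vector yields [L]_U = [[1, 1], [-3, -2]].

[[1, 1], [-3, -2]]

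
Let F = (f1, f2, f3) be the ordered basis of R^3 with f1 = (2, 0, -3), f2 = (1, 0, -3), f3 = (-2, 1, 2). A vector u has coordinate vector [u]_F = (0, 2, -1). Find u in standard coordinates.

The coordinates say u = 0·f1 + 2f2 - f3; adding the scaled basis vectors gives (4, -1, -8).

(4, -1, -8)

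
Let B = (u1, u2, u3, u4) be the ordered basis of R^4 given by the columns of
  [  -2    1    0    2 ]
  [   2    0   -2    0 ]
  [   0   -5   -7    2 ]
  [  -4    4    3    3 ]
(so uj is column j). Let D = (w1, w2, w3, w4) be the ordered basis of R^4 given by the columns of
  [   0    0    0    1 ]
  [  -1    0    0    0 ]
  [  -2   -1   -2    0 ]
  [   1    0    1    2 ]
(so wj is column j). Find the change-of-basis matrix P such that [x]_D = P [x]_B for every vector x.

Let M have columns uj and N have columns wj. Then for every x, N [x]_D = x = M [x]_B, so P = N^(-1) M.
Since det N = -1, N^(-1) has integer entries; multiplying gives P = [[-2, 0, 2, 0], [0, 1, 1, 0], [2, 2, 1, -1], [-2, 1, 0, 2]].

[[-2, 0, 2, 0], [0, 1, 1, 0], [2, 2, 1, -1], [-2, 1, 0, 2]]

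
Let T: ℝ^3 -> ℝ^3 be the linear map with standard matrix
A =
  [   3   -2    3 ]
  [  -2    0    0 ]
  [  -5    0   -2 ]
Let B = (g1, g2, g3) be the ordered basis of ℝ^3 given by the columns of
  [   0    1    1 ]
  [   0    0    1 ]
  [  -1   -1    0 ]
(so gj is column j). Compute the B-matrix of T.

[[1, 1, 2], [-3, 2, 3], [0, -2, -2]]

With P the matrix whose columns are g1, ..., g3, [T]_B = P^(-1) A P.
Column by column: T(g1) = A g1 = <-3, 0, 2>; its B-coordinates <1, -3, 0> give column 1.
Continuing for each basis vector yields [T]_B = [[1, 1, 2], [-3, 2, 3], [0, -2, -2]].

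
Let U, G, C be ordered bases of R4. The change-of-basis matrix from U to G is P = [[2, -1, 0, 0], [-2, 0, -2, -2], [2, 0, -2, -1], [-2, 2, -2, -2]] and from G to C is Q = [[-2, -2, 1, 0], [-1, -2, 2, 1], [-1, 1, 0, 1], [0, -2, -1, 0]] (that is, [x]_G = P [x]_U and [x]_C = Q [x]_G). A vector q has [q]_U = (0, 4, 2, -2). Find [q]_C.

Composing the changes, [q]_C = Q P [q]_U.
Q P = [[2, 2, 2, 3], [4, 3, -2, 0], [-6, 3, -4, -4], [2, 0, 6, 5]]; applying this to (0, 4, 2, -2) gives (6, 8, 12, 2).

(6, 8, 12, 2)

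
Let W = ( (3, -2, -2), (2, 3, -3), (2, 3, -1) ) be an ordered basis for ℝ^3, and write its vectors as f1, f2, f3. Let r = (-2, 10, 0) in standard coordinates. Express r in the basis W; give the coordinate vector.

(-2, 1, 1)

We seek scalars with c_1 f1 + ... + c_3 f3 = r; equivalently solve M c = r where the columns of M are f1, ..., f3.
Row-reducing the augmented matrix [M | r] gives c = (-2, 1, 1).
Check: -2f1 + f2 + f3 = (-2, 10, 0).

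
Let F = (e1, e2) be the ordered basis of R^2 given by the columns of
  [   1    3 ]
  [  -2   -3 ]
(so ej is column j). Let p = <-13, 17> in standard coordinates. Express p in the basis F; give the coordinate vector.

We seek scalars with c_1 e1 + c_2 e2 = p; equivalently solve M c = p where the columns of M are e1, e2.
System: c_1 + 3c_2 = -13, -2c_1 - 3c_2 = 17; solving gives c_1 = -4, c_2 = -3.
Check: -4e1 - 3e2 = <-13, 17>.

<-4, -3>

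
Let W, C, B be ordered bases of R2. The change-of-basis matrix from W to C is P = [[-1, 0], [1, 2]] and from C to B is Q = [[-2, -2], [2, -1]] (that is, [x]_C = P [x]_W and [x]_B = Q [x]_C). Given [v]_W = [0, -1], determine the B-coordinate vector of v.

[4, 2]

Composing the changes, [v]_B = Q P [v]_W.
Q P = [[0, -4], [-3, -2]]; applying this to [0, -1] gives [4, 2].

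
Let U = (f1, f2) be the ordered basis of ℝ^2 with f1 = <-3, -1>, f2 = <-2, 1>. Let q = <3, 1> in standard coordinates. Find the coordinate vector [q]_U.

<-1, 0>

[q]_U is the unique c with M c = q, where M has columns f1, f2.
System: -3c_1 - 2c_2 = 3, -c_1 + c_2 = 1; solving gives c_1 = -1, c_2 = 0.
Check: -f1 + 0·f2 = <3, 1>.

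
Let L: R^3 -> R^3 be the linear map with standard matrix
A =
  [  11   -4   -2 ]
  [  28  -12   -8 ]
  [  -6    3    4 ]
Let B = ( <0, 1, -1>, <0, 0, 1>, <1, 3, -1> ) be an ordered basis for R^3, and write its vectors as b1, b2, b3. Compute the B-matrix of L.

Let P have columns b1, ..., b3. Then [L]_B = P^(-1) A P.
Here det P = 1, so P^(-1) is integer; computing A P first and then P^(-1)(A P) gives [[2, -2, -3], [-1, 0, -3], [-2, -2, 1]].

[[2, -2, -3], [-1, 0, -3], [-2, -2, 1]]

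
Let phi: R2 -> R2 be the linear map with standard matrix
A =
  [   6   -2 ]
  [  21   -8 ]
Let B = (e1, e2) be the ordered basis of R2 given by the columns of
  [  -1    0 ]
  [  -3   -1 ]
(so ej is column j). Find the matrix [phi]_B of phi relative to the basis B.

[[0, -2], [-3, -2]]

With P the matrix whose columns are e1, e2, [phi]_B = P^(-1) A P.
Column by column: phi(e1) = A e1 = (0, 3); its B-coordinates (0, -3) give column 1.
Continuing for each basis vector yields [phi]_B = [[0, -2], [-3, -2]].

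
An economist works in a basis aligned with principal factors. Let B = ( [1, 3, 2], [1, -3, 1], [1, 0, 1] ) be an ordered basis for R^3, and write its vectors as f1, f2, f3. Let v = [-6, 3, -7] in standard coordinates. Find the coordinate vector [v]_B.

We seek scalars with c_1 f1 + ... + c_3 f3 = v; equivalently solve M c = v where the columns of M are f1, ..., f3.
Row-reducing the augmented matrix [M | v] gives c = (-1, -2, -3).
Check: -f1 - 2f2 - 3f3 = [-6, 3, -7].

[-1, -2, -3]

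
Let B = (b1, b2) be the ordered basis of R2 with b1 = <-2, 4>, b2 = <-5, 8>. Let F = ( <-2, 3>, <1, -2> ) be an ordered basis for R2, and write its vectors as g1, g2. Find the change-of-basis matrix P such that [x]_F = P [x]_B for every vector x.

[[0, 2], [-2, -1]]

Take x = bj: its B-coordinates are the j-th standard unit vector, so P e_j — column j of P — equals [bj]_F.
b1 = 0·g1 - 2g2, giving column 1 = <0, -2>; repeating for each j gives P = [[0, 2], [-2, -1]].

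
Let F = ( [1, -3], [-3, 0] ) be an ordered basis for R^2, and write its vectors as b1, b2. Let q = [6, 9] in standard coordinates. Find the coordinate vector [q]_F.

[-3, -3]

Write q = c_1 b1 + c_2 b2 and solve for the c_i.
System: c_1 - 3c_2 = 6, -3c_1 + 0c_2 = 9; solving gives c_1 = -3, c_2 = -3.
Check: -3b1 - 3b2 = [6, 9].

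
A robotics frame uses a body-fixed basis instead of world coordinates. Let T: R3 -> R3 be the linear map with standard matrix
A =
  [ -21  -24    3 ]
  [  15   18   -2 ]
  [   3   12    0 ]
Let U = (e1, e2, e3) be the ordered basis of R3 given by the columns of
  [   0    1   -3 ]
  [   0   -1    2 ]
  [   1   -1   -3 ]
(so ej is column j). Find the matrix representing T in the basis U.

[[-3, -3, 3], [0, 3, -3], [-1, 1, -3]]

With P the matrix whose columns are e1, ..., e3, [T]_U = P^(-1) A P.
Column by column: T(e1) = A e1 = (3, -2, 0); its U-coordinates (-3, 0, -1) give column 1.
Continuing for each basis vector yields [T]_U = [[-3, -3, 3], [0, 3, -3], [-1, 1, -3]].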